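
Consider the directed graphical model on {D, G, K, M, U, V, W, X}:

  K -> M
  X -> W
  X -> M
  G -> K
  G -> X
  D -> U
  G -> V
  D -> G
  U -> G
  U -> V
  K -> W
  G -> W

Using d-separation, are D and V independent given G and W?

No

We examine all 4 paths between D and V:
Path 1: D → U → V
  U is a chain and U is not conditioned on — no node blocks this path, so it is active.
Path 2: D → U → G → V
  G is a chain here and G is conditioned on, so the path is blocked at G.
Path 3: D → G → V
  G is a chain here and G is conditioned on, so the path is blocked at G.
Path 4: D → G ← U → V
  G is a collider and G is conditioned on, which opens it; U is a fork and U is not conditioned on — no node blocks this path, so it is active.
Because an active path exists, D and V are not d-separated.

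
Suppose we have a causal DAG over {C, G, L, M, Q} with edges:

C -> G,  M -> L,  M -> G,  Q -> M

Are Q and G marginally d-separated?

No — Q and G are not d-separated given ∅.

There is one path between Q and G:
  1. Q → M → G — M:chain[open] ⇒ active
Since the path Q → M → G is active, Q and G are not d-separated given ∅.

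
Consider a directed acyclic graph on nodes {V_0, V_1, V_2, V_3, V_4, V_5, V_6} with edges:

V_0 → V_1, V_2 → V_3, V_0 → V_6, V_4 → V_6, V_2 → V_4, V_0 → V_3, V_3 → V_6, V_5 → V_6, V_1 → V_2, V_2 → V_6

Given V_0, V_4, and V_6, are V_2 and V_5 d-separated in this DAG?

No

Enumerating the 6 paths from V_2 to V_5 and testing each for blocking by {V_0, V_4, V_6}:
Path 1: V_2 ← V_1 ← V_0 → V_3 → V_6 ← V_5
  V_0 is a fork here and V_0 is conditioned on, so the path is blocked at V_0.
Path 2: V_2 ← V_1 ← V_0 → V_6 ← V_5
  V_0 is a fork here and V_0 is conditioned on, so the path is blocked at V_0.
Path 3: V_2 → V_4 → V_6 ← V_5
  V_4 is a chain here and V_4 is conditioned on, so the path is blocked at V_4.
Path 4: V_2 → V_3 → V_6 ← V_5
  V_3 is a chain and V_3 is not conditioned on; V_6 is a collider and V_6 is conditioned on, which opens it — no node blocks this path, so it is active.
Path 5: V_2 → V_3 ← V_0 → V_6 ← V_5
  V_0 is a fork here and V_0 is conditioned on, so the path is blocked at V_0.
Path 6: V_2 → V_6 ← V_5
  V_6 is a collider and V_6 is conditioned on, which opens it — no node blocks this path, so it is active.
Because an active path exists, V_2 and V_5 are not d-separated.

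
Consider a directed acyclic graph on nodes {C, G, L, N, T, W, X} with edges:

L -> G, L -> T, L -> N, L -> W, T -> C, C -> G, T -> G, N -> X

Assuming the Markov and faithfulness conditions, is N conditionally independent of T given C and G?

No

Enumerating the 3 paths from N to T and testing each for blocking by {C, G}:
Path 1: N ← L → G ← C ← T
  C is a chain here and C is conditioned on, so the path is blocked at C.
Path 2: N ← L → G ← T
  L is a fork and L is not conditioned on; G is a collider and G is conditioned on, which opens it — no node blocks this path, so it is active.
Path 3: N ← L → T
  L is a fork and L is not conditioned on — no node blocks this path, so it is active.
Because an active path exists, N and T are not d-separated.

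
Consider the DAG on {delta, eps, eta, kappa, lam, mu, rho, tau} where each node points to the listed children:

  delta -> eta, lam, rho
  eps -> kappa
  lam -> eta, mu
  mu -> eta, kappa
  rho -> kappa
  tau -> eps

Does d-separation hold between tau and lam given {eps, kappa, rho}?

Yes

6 paths connect tau and lam; each must be blocked for d-separation to hold:
Path 1: tau → eps → kappa ← rho ← delta → lam
  eps is a chain here and eps is conditioned on, so the path is blocked at eps.
Path 2: tau → eps → kappa ← rho ← delta → eta ← lam
  eps is a chain here and eps is conditioned on, so the path is blocked at eps.
Path 3: tau → eps → kappa ← rho ← delta → eta ← mu ← lam
  eps is a chain here and eps is conditioned on, so the path is blocked at eps.
Path 4: tau → eps → kappa ← mu ← lam
  eps is a chain here and eps is conditioned on, so the path is blocked at eps.
Path 5: tau → eps → kappa ← mu → eta ← delta → lam
  eps is a chain here and eps is conditioned on, so the path is blocked at eps.
Path 6: tau → eps → kappa ← mu → eta ← lam
  eps is a chain here and eps is conditioned on, so the path is blocked at eps.
Since every path is blocked, d-separation holds.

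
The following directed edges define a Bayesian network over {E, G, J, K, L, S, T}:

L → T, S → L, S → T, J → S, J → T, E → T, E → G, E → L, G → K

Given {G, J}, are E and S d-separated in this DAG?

Yes — E and S are d-separated given {G, J}.

Enumerating the 6 paths from E to S and testing each for blocking by {G, J}:
Path 1: E → T ← L ← S
  T is a collider here and neither T nor any of its descendants is conditioned on, so the collider stays closed — the path is blocked at T.
Path 2: E → T ← S
  T is a collider here and neither T nor any of its descendants is conditioned on, so the collider stays closed — the path is blocked at T.
Path 3: E → T ← J → S
  T is a collider here and neither T nor any of its descendants is conditioned on, so the collider stays closed — the path is blocked at T.
Path 4: E → L → T ← S
  T is a collider here and neither T nor any of its descendants is conditioned on, so the collider stays closed — the path is blocked at T.
Path 5: E → L → T ← J → S
  T is a collider here and neither T nor any of its descendants is conditioned on, so the collider stays closed — the path is blocked at T.
Path 6: E → L ← S
  L is a collider here and neither L nor any of its descendants is conditioned on, so the collider stays closed — the path is blocked at L.
All paths are blocked; E ⊥ S | {G, J} holds.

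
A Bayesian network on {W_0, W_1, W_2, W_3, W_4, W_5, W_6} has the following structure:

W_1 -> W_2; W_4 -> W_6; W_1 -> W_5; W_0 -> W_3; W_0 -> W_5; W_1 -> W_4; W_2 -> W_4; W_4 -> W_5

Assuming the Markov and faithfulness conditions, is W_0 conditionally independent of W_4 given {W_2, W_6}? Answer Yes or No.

Yes

3 paths connect W_0 and W_4; each must be blocked for d-separation to hold:
Path 1: W_0 → W_5 ← W_4
  W_5 is a collider here and neither W_5 nor any of its descendants is conditioned on, so the collider stays closed — the path is blocked at W_5.
Path 2: W_0 → W_5 ← W_1 → W_2 → W_4
  W_5 is a collider here and neither W_5 nor any of its descendants is conditioned on, so the collider stays closed — the path is blocked at W_5.
Path 3: W_0 → W_5 ← W_1 → W_4
  W_5 is a collider here and neither W_5 nor any of its descendants is conditioned on, so the collider stays closed — the path is blocked at W_5.
All paths are blocked; W_0 ⊥ W_4 | {W_2, W_6} holds.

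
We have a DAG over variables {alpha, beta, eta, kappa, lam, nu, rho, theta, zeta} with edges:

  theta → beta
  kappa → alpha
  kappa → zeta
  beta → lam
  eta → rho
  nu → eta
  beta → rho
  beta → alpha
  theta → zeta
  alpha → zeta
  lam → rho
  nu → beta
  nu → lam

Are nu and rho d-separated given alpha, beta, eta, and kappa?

Enumerating the 5 paths from nu to rho and testing each for blocking by {alpha, beta, eta, kappa}:
Path 1: nu → lam → rho
  lam is a chain and lam is not conditioned on — no node blocks this path, so it is active.
Path 2: nu → lam ← beta → rho
  lam is a collider here and neither lam nor any of its descendants is conditioned on, so the collider stays closed — the path is blocked at lam.
Path 3: nu → beta → rho
  beta is a chain here and beta is conditioned on, so the path is blocked at beta.
Path 4: nu → beta → lam → rho
  beta is a chain here and beta is conditioned on, so the path is blocked at beta.
Path 5: nu → eta → rho
  eta is a chain here and eta is conditioned on, so the path is blocked at eta.
Since the path nu → lam → rho is active, nu and rho are not d-separated given {alpha, beta, eta, kappa}.

No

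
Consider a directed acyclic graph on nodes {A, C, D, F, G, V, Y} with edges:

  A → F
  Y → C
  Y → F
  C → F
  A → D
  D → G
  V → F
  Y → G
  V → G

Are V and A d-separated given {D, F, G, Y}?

6 paths connect V and A; each must be blocked for d-separation to hold:
  1. V → F ← Y → G ← D ← A — F:collider[open]; Y:fork[blocks]; G:collider[open]; D:chain[blocks] ⇒ blocked
  2. V → F ← C ← Y → G ← D ← A — F:collider[open]; C:chain[open]; Y:fork[blocks]; G:collider[open]; D:chain[blocks] ⇒ blocked
  3. V → F ← A — F:collider[open] ⇒ active
  4. V → G ← Y → C → F ← A — G:collider[open]; Y:fork[blocks]; C:chain[open]; F:collider[open] ⇒ blocked
  5. V → G ← Y → F ← A — G:collider[open]; Y:fork[blocks]; F:collider[open] ⇒ blocked
  6. V → G ← D ← A — G:collider[open]; D:chain[blocks] ⇒ blocked
Since the path V → F ← A is active, V and A are not d-separated given {D, F, G, Y}.

No — V and A are not d-separated given {D, F, G, Y}.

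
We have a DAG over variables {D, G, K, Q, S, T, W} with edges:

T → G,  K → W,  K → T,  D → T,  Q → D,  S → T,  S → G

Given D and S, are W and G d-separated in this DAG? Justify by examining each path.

2 paths connect W and G; each must be blocked for d-separation to hold:
Path 1: W ← K → T ← S → G
  T is a collider here and neither T nor any of its descendants is conditioned on, so the collider stays closed — the path is blocked at T.
Path 2: W ← K → T → G
  K is a fork and K is not conditioned on; T is a chain and T is not conditioned on — no node blocks this path, so it is active.
At least one path is unblocked, so d-separation fails.

No — W and G are not d-separated given {D, S}.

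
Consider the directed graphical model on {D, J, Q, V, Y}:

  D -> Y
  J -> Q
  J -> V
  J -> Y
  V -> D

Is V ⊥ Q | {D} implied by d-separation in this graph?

Enumerating the 2 paths from V to Q and testing each for blocking by {D}:
Path 1: V → D → Y ← J → Q
  D is a chain here and D is conditioned on, so the path is blocked at D.
Path 2: V ← J → Q
  J is a fork and J is not conditioned on — no node blocks this path, so it is active.
Because an active path exists, V and Q are not d-separated.

No — V and Q are not d-separated given {D}.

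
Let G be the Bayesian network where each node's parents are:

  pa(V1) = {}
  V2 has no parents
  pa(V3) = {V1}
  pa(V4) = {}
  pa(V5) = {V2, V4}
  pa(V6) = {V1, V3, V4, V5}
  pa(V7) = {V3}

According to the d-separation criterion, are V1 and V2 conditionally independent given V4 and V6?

Enumerating the 4 paths from V1 to V2 and testing each for blocking by {V4, V6}:
Path 1: V1 → V3 → V6 ← V5 ← V2
  V3 is a chain and V3 is not conditioned on; V6 is a collider and V6 is conditioned on, which opens it; V5 is a chain and V5 is not conditioned on — no node blocks this path, so it is active.
Path 2: V1 → V3 → V6 ← V4 → V5 ← V2
  V4 is a fork here and V4 is conditioned on, so the path is blocked at V4.
Path 3: V1 → V6 ← V5 ← V2
  V6 is a collider and V6 is conditioned on, which opens it; V5 is a chain and V5 is not conditioned on — no node blocks this path, so it is active.
Path 4: V1 → V6 ← V4 → V5 ← V2
  V4 is a fork here and V4 is conditioned on, so the path is blocked at V4.
At least one path is unblocked, so d-separation fails.

No — V1 and V2 are not d-separated given {V4, V6}.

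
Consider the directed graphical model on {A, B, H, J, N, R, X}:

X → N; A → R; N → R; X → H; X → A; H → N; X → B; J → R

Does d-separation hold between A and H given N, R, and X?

Yes

Enumerating the 4 paths from A to H and testing each for blocking by {N, R, X}:
Path 1: A ← X → H
  X is a fork here and X is conditioned on, so the path is blocked at X.
Path 2: A ← X → N ← H
  X is a fork here and X is conditioned on, so the path is blocked at X.
Path 3: A → R ← N ← H
  N is a chain here and N is conditioned on, so the path is blocked at N.
Path 4: A → R ← N ← X → H
  N is a chain here and N is conditioned on, so the path is blocked at N.
Since every path is blocked, d-separation holds.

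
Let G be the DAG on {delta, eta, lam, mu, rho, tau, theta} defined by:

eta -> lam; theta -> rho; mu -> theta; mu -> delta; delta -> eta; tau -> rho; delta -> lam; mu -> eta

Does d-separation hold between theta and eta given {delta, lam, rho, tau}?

No

There are 3 undirected paths between theta and eta; checking each against the conditioning set {delta, lam, rho, tau}:
  1. theta ← mu → delta → eta — mu:fork[open]; delta:chain[blocks] ⇒ blocked
  2. theta ← mu → delta → lam ← eta — mu:fork[open]; delta:chain[blocks]; lam:collider[open] ⇒ blocked
  3. theta ← mu → eta — mu:fork[open] ⇒ active
Because an active path exists, theta and eta are not d-separated.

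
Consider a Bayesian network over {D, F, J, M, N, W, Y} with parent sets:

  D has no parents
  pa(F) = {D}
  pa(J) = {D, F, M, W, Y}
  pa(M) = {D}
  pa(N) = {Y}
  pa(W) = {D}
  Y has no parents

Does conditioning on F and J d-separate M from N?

4 paths connect M and N; each must be blocked for d-separation to hold:
  1. M → J ← Y → N — J:collider[open]; Y:fork[open] ⇒ active
  2. M ← D → J ← Y → N — D:fork[open]; J:collider[open]; Y:fork[open] ⇒ active
  3. M ← D → W → J ← Y → N — D:fork[open]; W:chain[open]; J:collider[open]; Y:fork[open] ⇒ active
  4. M ← D → F → J ← Y → N — D:fork[open]; F:chain[blocks]; J:collider[open]; Y:fork[open] ⇒ blocked
At least one path is unblocked, so d-separation fails.

No — M and N are not d-separated given {F, J}.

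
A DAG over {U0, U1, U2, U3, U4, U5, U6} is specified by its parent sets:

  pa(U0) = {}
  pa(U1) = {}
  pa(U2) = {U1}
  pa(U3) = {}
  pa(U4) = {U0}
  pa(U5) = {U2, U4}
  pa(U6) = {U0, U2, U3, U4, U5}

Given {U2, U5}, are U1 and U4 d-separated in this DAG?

Yes — U1 and U4 are d-separated given {U2, U5}.

6 paths connect U1 and U4; each must be blocked for d-separation to hold:
Path 1: U1 → U2 → U6 ← U4
  U2 is a chain here and U2 is conditioned on, so the path is blocked at U2.
Path 2: U1 → U2 → U6 ← U5 ← U4
  U2 is a chain here and U2 is conditioned on, so the path is blocked at U2.
Path 3: U1 → U2 → U6 ← U0 → U4
  U2 is a chain here and U2 is conditioned on, so the path is blocked at U2.
Path 4: U1 → U2 → U5 ← U4
  U2 is a chain here and U2 is conditioned on, so the path is blocked at U2.
Path 5: U1 → U2 → U5 → U6 ← U4
  U2 is a chain here and U2 is conditioned on, so the path is blocked at U2.
Path 6: U1 → U2 → U5 → U6 ← U0 → U4
  U2 is a chain here and U2 is conditioned on, so the path is blocked at U2.
Since every path is blocked, d-separation holds.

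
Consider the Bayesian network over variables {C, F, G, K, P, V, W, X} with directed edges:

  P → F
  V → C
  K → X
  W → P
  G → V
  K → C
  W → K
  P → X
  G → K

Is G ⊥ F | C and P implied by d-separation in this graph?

We examine all 4 paths between G and F:
Path 1: G → V → C ← K → X ← P → F
  X is a collider here and neither X nor any of its descendants is conditioned on, so the collider stays closed — the path is blocked at X.
Path 2: G → V → C ← K ← W → P → F
  P is a chain here and P is conditioned on, so the path is blocked at P.
Path 3: G → K → X ← P → F
  X is a collider here and neither X nor any of its descendants is conditioned on, so the collider stays closed — the path is blocked at X.
Path 4: G → K ← W → P → F
  P is a chain here and P is conditioned on, so the path is blocked at P.
Since every path is blocked, d-separation holds.

Yes — G and F are d-separated given {C, P}.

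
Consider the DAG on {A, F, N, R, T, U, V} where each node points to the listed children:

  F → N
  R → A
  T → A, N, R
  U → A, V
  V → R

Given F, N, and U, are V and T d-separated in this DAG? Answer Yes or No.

Yes — V and T are d-separated given {F, N, U}.

We examine all 4 paths between V and T:
  1. V → R ← T — R:collider[blocks] ⇒ blocked
  2. V → R → A ← T — R:chain[open]; A:collider[blocks] ⇒ blocked
  3. V ← U → A ← R ← T — U:fork[blocks]; A:collider[blocks]; R:chain[open] ⇒ blocked
  4. V ← U → A ← T — U:fork[blocks]; A:collider[blocks] ⇒ blocked
All paths are blocked; V ⊥ T | {F, N, U} holds.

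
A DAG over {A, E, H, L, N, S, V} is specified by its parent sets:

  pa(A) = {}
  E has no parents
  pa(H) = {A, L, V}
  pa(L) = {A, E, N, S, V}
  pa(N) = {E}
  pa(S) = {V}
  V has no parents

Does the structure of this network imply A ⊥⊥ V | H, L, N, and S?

There are 6 undirected paths between A and V; checking each against the conditioning set {H, L, N, S}:
Path 1: A → L ← V
  L is a collider and L is conditioned on, which opens it — no node blocks this path, so it is active.
Path 2: A → L → H ← V
  L is a chain here and L is conditioned on, so the path is blocked at L.
Path 3: A → L ← S ← V
  S is a chain here and S is conditioned on, so the path is blocked at S.
Path 4: A → H ← L ← V
  L is a chain here and L is conditioned on, so the path is blocked at L.
Path 5: A → H ← L ← S ← V
  L is a chain here and L is conditioned on, so the path is blocked at L.
Path 6: A → H ← V
  H is a collider and H is conditioned on, which opens it — no node blocks this path, so it is active.
Since the path A → L ← V is active, A and V are not d-separated given {H, L, N, S}.

No — A and V are not d-separated given {H, L, N, S}.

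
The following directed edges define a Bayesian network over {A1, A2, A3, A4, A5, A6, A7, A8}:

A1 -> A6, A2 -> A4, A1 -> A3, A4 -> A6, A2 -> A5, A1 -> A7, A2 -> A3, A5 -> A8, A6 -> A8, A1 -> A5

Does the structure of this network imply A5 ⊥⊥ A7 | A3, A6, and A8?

No

We examine all 5 paths between A5 and A7:
Path 1: A5 ← A2 → A3 ← A1 → A7
  A2 is a fork and A2 is not conditioned on; A3 is a collider and A3 is conditioned on, which opens it; A1 is a fork and A1 is not conditioned on — no node blocks this path, so it is active.
Path 2: A5 ← A2 → A4 → A6 ← A1 → A7
  A2 is a fork and A2 is not conditioned on; A4 is a chain and A4 is not conditioned on; A6 is a collider and A6 is conditioned on, which opens it; A1 is a fork and A1 is not conditioned on — no node blocks this path, so it is active.
Path 3: A5 ← A1 → A7
  A1 is a fork and A1 is not conditioned on — no node blocks this path, so it is active.
Path 4: A5 → A8 ← A6 ← A4 ← A2 → A3 ← A1 → A7
  A6 is a chain here and A6 is conditioned on, so the path is blocked at A6.
Path 5: A5 → A8 ← A6 ← A1 → A7
  A6 is a chain here and A6 is conditioned on, so the path is blocked at A6.
Because an active path exists, A5 and A7 are not d-separated.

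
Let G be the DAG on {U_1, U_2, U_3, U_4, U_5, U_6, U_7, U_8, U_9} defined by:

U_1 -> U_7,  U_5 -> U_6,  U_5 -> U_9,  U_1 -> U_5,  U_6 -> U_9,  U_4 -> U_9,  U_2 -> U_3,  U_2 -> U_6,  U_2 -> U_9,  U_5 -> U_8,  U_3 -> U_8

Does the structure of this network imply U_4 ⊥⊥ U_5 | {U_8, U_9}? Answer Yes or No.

No — U_4 and U_5 are not d-separated given {U_8, U_9}.

Enumerating the 5 paths from U_4 to U_5 and testing each for blocking by {U_8, U_9}:
  1. U_4 → U_9 ← U_2 → U_3 → U_8 ← U_5 — U_9:collider[open]; U_2:fork[open]; U_3:chain[open]; U_8:collider[open] ⇒ active
  2. U_4 → U_9 ← U_2 → U_6 ← U_5 — U_9:collider[open]; U_2:fork[open]; U_6:collider[open] ⇒ active
  3. U_4 → U_9 ← U_6 ← U_2 → U_3 → U_8 ← U_5 — U_9:collider[open]; U_6:chain[open]; U_2:fork[open]; U_3:chain[open]; U_8:collider[open] ⇒ active
  4. U_4 → U_9 ← U_6 ← U_5 — U_9:collider[open]; U_6:chain[open] ⇒ active
  5. U_4 → U_9 ← U_5 — U_9:collider[open] ⇒ active
At least one path is unblocked, so d-separation fails.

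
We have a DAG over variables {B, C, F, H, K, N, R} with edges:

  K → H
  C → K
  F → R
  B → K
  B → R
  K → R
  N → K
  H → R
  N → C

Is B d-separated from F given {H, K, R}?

We examine all 3 paths between B and F:
Path 1: B → K → R ← F
  K is a chain here and K is conditioned on, so the path is blocked at K.
Path 2: B → K → H → R ← F
  K is a chain here and K is conditioned on, so the path is blocked at K.
Path 3: B → R ← F
  R is a collider and R is conditioned on, which opens it — no node blocks this path, so it is active.
At least one path is unblocked, so d-separation fails.

No — B and F are not d-separated given {H, K, R}.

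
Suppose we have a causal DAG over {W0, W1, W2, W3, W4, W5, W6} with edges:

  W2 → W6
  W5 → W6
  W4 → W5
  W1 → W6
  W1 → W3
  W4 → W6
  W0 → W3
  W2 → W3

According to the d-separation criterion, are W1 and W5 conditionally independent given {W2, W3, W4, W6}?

No

Enumerating the 4 paths from W1 to W5 and testing each for blocking by {W2, W3, W4, W6}:
Path 1: W1 → W6 ← W5
  W6 is a collider and W6 is conditioned on, which opens it — no node blocks this path, so it is active.
Path 2: W1 → W6 ← W4 → W5
  W4 is a fork here and W4 is conditioned on, so the path is blocked at W4.
Path 3: W1 → W3 ← W2 → W6 ← W5
  W2 is a fork here and W2 is conditioned on, so the path is blocked at W2.
Path 4: W1 → W3 ← W2 → W6 ← W4 → W5
  W2 is a fork here and W2 is conditioned on, so the path is blocked at W2.
At least one path is unblocked, so d-separation fails.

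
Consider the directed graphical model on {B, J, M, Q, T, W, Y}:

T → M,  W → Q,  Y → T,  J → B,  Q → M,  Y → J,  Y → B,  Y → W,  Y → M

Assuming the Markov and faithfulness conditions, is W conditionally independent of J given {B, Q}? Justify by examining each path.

6 paths connect W and J; each must be blocked for d-separation to hold:
Path 1: W → Q → M ← T ← Y → B ← J
  Q is a chain here and Q is conditioned on, so the path is blocked at Q.
Path 2: W → Q → M ← T ← Y → J
  Q is a chain here and Q is conditioned on, so the path is blocked at Q.
Path 3: W → Q → M ← Y → B ← J
  Q is a chain here and Q is conditioned on, so the path is blocked at Q.
Path 4: W → Q → M ← Y → J
  Q is a chain here and Q is conditioned on, so the path is blocked at Q.
Path 5: W ← Y → B ← J
  Y is a fork and Y is not conditioned on; B is a collider and B is conditioned on, which opens it — no node blocks this path, so it is active.
Path 6: W ← Y → J
  Y is a fork and Y is not conditioned on — no node blocks this path, so it is active.
At least one path is unblocked, so d-separation fails.

No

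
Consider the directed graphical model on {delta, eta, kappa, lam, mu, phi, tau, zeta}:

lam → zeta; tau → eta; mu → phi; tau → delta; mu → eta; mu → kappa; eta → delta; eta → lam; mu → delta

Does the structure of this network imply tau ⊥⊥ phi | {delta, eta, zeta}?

No

We examine all 4 paths between tau and phi:
Path 1: tau → eta ← mu → phi
  eta is a collider and eta is conditioned on, which opens it; mu is a fork and mu is not conditioned on — no node blocks this path, so it is active.
Path 2: tau → eta → delta ← mu → phi
  eta is a chain here and eta is conditioned on, so the path is blocked at eta.
Path 3: tau → delta ← eta ← mu → phi
  eta is a chain here and eta is conditioned on, so the path is blocked at eta.
Path 4: tau → delta ← mu → phi
  delta is a collider and delta is conditioned on, which opens it; mu is a fork and mu is not conditioned on — no node blocks this path, so it is active.
At least one path is unblocked, so d-separation fails.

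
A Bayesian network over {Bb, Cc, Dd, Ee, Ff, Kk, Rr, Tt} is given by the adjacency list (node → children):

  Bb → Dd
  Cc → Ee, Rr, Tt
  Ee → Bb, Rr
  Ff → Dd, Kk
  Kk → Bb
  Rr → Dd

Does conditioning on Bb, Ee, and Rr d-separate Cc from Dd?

Yes

Enumerating the 6 paths from Cc to Dd and testing each for blocking by {Bb, Ee, Rr}:
  1. Cc → Ee → Bb → Dd — Ee:chain[blocks]; Bb:chain[blocks] ⇒ blocked
  2. Cc → Ee → Bb ← Kk ← Ff → Dd — Ee:chain[blocks]; Bb:collider[open]; Kk:chain[open]; Ff:fork[open] ⇒ blocked
  3. Cc → Ee → Rr → Dd — Ee:chain[blocks]; Rr:chain[blocks] ⇒ blocked
  4. Cc → Rr → Dd — Rr:chain[blocks] ⇒ blocked
  5. Cc → Rr ← Ee → Bb → Dd — Rr:collider[open]; Ee:fork[blocks]; Bb:chain[blocks] ⇒ blocked
  6. Cc → Rr ← Ee → Bb ← Kk ← Ff → Dd — Rr:collider[open]; Ee:fork[blocks]; Bb:collider[open]; Kk:chain[open]; Ff:fork[open] ⇒ blocked
Every path is blocked, so Cc and Dd are d-separated given {Bb, Ee, Rr}.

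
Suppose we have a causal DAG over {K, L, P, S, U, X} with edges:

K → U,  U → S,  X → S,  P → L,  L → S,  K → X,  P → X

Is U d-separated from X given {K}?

Yes — U and X are d-separated given {K}.

Enumerating the 3 paths from U to X and testing each for blocking by {K}:
  1. U ← K → X — K:fork[blocks] ⇒ blocked
  2. U → S ← L ← P → X — S:collider[blocks]; L:chain[open]; P:fork[open] ⇒ blocked
  3. U → S ← X — S:collider[blocks] ⇒ blocked
All paths are blocked; U ⊥ X | {K} holds.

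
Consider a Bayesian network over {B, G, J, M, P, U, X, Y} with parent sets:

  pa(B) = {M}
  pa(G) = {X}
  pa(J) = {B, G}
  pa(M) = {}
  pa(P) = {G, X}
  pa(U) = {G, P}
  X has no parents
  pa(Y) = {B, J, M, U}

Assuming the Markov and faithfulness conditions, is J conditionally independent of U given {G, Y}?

Enumerating the 6 paths from J to U and testing each for blocking by {G, Y}:
Path 1: J ← B ← M → Y ← U
  B is a chain and B is not conditioned on; M is a fork and M is not conditioned on; Y is a collider and Y is conditioned on, which opens it — no node blocks this path, so it is active.
Path 2: J ← B → Y ← U
  B is a fork and B is not conditioned on; Y is a collider and Y is conditioned on, which opens it — no node blocks this path, so it is active.
Path 3: J → Y ← U
  Y is a collider and Y is conditioned on, which opens it — no node blocks this path, so it is active.
Path 4: J ← G → U
  G is a fork here and G is conditioned on, so the path is blocked at G.
Path 5: J ← G ← X → P → U
  G is a chain here and G is conditioned on, so the path is blocked at G.
Path 6: J ← G → P → U
  G is a fork here and G is conditioned on, so the path is blocked at G.
At least one path is unblocked, so d-separation fails.

No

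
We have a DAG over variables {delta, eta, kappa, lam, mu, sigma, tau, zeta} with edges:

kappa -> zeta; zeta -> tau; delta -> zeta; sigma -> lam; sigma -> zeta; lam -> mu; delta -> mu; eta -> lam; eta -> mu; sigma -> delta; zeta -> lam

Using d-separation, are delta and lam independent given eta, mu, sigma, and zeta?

No

6 paths connect delta and lam; each must be blocked for d-separation to hold:
Path 1: delta → zeta → lam
  zeta is a chain here and zeta is conditioned on, so the path is blocked at zeta.
Path 2: delta → zeta ← sigma → lam
  sigma is a fork here and sigma is conditioned on, so the path is blocked at sigma.
Path 3: delta → mu ← lam
  mu is a collider and mu is conditioned on, which opens it — no node blocks this path, so it is active.
Path 4: delta → mu ← eta → lam
  eta is a fork here and eta is conditioned on, so the path is blocked at eta.
Path 5: delta ← sigma → lam
  sigma is a fork here and sigma is conditioned on, so the path is blocked at sigma.
Path 6: delta ← sigma → zeta → lam
  sigma is a fork here and sigma is conditioned on, so the path is blocked at sigma.
Because an active path exists, delta and lam are not d-separated.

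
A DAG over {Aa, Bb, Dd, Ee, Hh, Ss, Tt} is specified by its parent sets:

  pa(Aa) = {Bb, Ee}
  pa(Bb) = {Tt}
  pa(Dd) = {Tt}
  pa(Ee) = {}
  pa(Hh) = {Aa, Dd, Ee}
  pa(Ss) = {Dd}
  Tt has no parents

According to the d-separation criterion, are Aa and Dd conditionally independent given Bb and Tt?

There are 3 undirected paths between Aa and Dd; checking each against the conditioning set {Bb, Tt}:
Path 1: Aa → Hh ← Dd
  Hh is a collider here and neither Hh nor any of its descendants is conditioned on, so the collider stays closed — the path is blocked at Hh.
Path 2: Aa ← Bb ← Tt → Dd
  Bb is a chain here and Bb is conditioned on, so the path is blocked at Bb.
Path 3: Aa ← Ee → Hh ← Dd
  Hh is a collider here and neither Hh nor any of its descendants is conditioned on, so the collider stays closed — the path is blocked at Hh.
Every path is blocked, so Aa and Dd are d-separated given {Bb, Tt}.

Yes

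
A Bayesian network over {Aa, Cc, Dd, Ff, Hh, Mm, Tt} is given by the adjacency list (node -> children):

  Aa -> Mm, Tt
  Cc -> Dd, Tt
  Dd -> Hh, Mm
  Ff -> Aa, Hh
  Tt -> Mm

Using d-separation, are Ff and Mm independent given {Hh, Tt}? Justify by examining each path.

No

There are 6 undirected paths between Ff and Mm; checking each against the conditioning set {Hh, Tt}:
  1. Ff → Hh ← Dd ← Cc → Tt → Mm — Hh:collider[open]; Dd:chain[open]; Cc:fork[open]; Tt:chain[blocks] ⇒ blocked
  2. Ff → Hh ← Dd ← Cc → Tt ← Aa → Mm — Hh:collider[open]; Dd:chain[open]; Cc:fork[open]; Tt:collider[open]; Aa:fork[open] ⇒ active
  3. Ff → Hh ← Dd → Mm — Hh:collider[open]; Dd:fork[open] ⇒ active
  4. Ff → Aa → Tt ← Cc → Dd → Mm — Aa:chain[open]; Tt:collider[open]; Cc:fork[open]; Dd:chain[open] ⇒ active
  5. Ff → Aa → Tt → Mm — Aa:chain[open]; Tt:chain[blocks] ⇒ blocked
  6. Ff → Aa → Mm — Aa:chain[open] ⇒ active
Because an active path exists, Ff and Mm are not d-separated.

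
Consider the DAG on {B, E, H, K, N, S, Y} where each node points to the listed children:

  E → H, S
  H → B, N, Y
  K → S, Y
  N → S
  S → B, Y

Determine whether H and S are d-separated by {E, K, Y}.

5 paths connect H and S; each must be blocked for d-separation to hold:
Path 1: H → N → S
  N is a chain and N is not conditioned on — no node blocks this path, so it is active.
Path 2: H → Y ← S
  Y is a collider and Y is conditioned on, which opens it — no node blocks this path, so it is active.
Path 3: H → Y ← K → S
  K is a fork here and K is conditioned on, so the path is blocked at K.
Path 4: H → B ← S
  B is a collider here and neither B nor any of its descendants is conditioned on, so the collider stays closed — the path is blocked at B.
Path 5: H ← E → S
  E is a fork here and E is conditioned on, so the path is blocked at E.
Since the path H → N → S is active, H and S are not d-separated given {E, K, Y}.

No — H and S are not d-separated given {E, K, Y}.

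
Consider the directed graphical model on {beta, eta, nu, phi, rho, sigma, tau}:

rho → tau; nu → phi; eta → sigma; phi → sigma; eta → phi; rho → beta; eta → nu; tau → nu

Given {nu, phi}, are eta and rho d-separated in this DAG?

No — eta and rho are not d-separated given {nu, phi}.

There are 3 undirected paths between eta and rho; checking each against the conditioning set {nu, phi}:
Path 1: eta → nu ← tau ← rho
  nu is a collider and nu is conditioned on, which opens it; tau is a chain and tau is not conditioned on — no node blocks this path, so it is active.
Path 2: eta → phi ← nu ← tau ← rho
  nu is a chain here and nu is conditioned on, so the path is blocked at nu.
Path 3: eta → sigma ← phi ← nu ← tau ← rho
  sigma is a collider here and neither sigma nor any of its descendants is conditioned on, so the collider stays closed — the path is blocked at sigma.
Because an active path exists, eta and rho are not d-separated.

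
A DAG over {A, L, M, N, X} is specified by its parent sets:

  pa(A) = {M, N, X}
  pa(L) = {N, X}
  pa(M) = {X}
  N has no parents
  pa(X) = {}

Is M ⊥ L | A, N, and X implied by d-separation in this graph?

4 paths connect M and L; each must be blocked for d-separation to hold:
Path 1: M ← X → L
  X is a fork here and X is conditioned on, so the path is blocked at X.
Path 2: M ← X → A ← N → L
  X is a fork here and X is conditioned on, so the path is blocked at X.
Path 3: M → A ← X → L
  X is a fork here and X is conditioned on, so the path is blocked at X.
Path 4: M → A ← N → L
  N is a fork here and N is conditioned on, so the path is blocked at N.
Every path is blocked, so M and L are d-separated given {A, N, X}.

Yes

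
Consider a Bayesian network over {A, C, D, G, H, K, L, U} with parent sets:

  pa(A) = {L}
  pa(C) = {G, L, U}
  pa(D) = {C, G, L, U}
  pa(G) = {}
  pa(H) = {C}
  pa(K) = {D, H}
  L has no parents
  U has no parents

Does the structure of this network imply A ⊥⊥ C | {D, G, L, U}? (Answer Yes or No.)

Yes — A and C are d-separated given {D, G, L, U}.

There are 5 undirected paths between A and C; checking each against the conditioning set {D, G, L, U}:
Path 1: A ← L → D → K ← H ← C
  L is a fork here and L is conditioned on, so the path is blocked at L.
Path 2: A ← L → D ← G → C
  L is a fork here and L is conditioned on, so the path is blocked at L.
Path 3: A ← L → D ← U → C
  L is a fork here and L is conditioned on, so the path is blocked at L.
Path 4: A ← L → D ← C
  L is a fork here and L is conditioned on, so the path is blocked at L.
Path 5: A ← L → C
  L is a fork here and L is conditioned on, so the path is blocked at L.
Every path is blocked, so A and C are d-separated given {D, G, L, U}.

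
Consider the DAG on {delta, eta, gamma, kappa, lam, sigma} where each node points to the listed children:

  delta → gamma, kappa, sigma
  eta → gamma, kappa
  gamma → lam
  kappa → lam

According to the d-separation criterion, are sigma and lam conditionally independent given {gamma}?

No — sigma and lam are not d-separated given {gamma}.

We examine all 4 paths between sigma and lam:
Path 1: sigma ← delta → gamma → lam
  gamma is a chain here and gamma is conditioned on, so the path is blocked at gamma.
Path 2: sigma ← delta → gamma ← eta → kappa → lam
  delta is a fork and delta is not conditioned on; gamma is a collider and gamma is conditioned on, which opens it; eta is a fork and eta is not conditioned on; kappa is a chain and kappa is not conditioned on — no node blocks this path, so it is active.
Path 3: sigma ← delta → kappa → lam
  delta is a fork and delta is not conditioned on; kappa is a chain and kappa is not conditioned on — no node blocks this path, so it is active.
Path 4: sigma ← delta → kappa ← eta → gamma → lam
  kappa is a collider here and neither kappa nor any of its descendants is conditioned on, so the collider stays closed — the path is blocked at kappa.
Since the path sigma ← delta → gamma ← eta → kappa → lam is active, sigma and lam are not d-separated given {gamma}.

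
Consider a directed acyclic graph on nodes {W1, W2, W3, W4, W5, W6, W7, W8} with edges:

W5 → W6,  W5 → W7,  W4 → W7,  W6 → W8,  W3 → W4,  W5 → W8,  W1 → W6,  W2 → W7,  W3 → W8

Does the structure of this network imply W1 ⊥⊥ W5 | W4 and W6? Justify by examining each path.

There are 3 undirected paths between W1 and W5; checking each against the conditioning set {W4, W6}:
Path 1: W1 → W6 → W8 ← W3 → W4 → W7 ← W5
  W6 is a chain here and W6 is conditioned on, so the path is blocked at W6.
Path 2: W1 → W6 → W8 ← W5
  W6 is a chain here and W6 is conditioned on, so the path is blocked at W6.
Path 3: W1 → W6 ← W5
  W6 is a collider and W6 is conditioned on, which opens it — no node blocks this path, so it is active.
Since the path W1 → W6 ← W5 is active, W1 and W5 are not d-separated given {W4, W6}.

No — W1 and W5 are not d-separated given {W4, W6}.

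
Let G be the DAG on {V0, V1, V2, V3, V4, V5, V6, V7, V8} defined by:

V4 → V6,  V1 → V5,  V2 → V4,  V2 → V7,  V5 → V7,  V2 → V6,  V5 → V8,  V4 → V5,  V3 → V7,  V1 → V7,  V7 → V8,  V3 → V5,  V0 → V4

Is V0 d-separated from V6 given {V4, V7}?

6 paths connect V0 and V6; each must be blocked for d-separation to hold:
  1. V0 → V4 → V6 — V4:chain[blocks] ⇒ blocked
  2. V0 → V4 → V5 → V7 ← V2 → V6 — V4:chain[blocks]; V5:chain[open]; V7:collider[open]; V2:fork[open] ⇒ blocked
  3. V0 → V4 → V5 ← V1 → V7 ← V2 → V6 — V4:chain[blocks]; V5:collider[open]; V1:fork[open]; V7:collider[open]; V2:fork[open] ⇒ blocked
  4. V0 → V4 → V5 ← V3 → V7 ← V2 → V6 — V4:chain[blocks]; V5:collider[open]; V3:fork[open]; V7:collider[open]; V2:fork[open] ⇒ blocked
  5. V0 → V4 → V5 → V8 ← V7 ← V2 → V6 — V4:chain[blocks]; V5:chain[open]; V8:collider[blocks]; V7:chain[blocks]; V2:fork[open] ⇒ blocked
  6. V0 → V4 ← V2 → V6 — V4:collider[open]; V2:fork[open] ⇒ active
Because an active path exists, V0 and V6 are not d-separated.

No — V0 and V6 are not d-separated given {V4, V7}.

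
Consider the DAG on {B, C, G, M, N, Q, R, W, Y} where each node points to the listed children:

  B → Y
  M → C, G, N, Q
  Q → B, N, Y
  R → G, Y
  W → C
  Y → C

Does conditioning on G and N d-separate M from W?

Yes

There are 6 undirected paths between M and W; checking each against the conditioning set {G, N}:
  1. M → Q → Y → C ← W — Q:chain[open]; Y:chain[open]; C:collider[blocks] ⇒ blocked
  2. M → Q → B → Y → C ← W — Q:chain[open]; B:chain[open]; Y:chain[open]; C:collider[blocks] ⇒ blocked
  3. M → C ← W — C:collider[blocks] ⇒ blocked
  4. M → G ← R → Y → C ← W — G:collider[open]; R:fork[open]; Y:chain[open]; C:collider[blocks] ⇒ blocked
  5. M → N ← Q → Y → C ← W — N:collider[open]; Q:fork[open]; Y:chain[open]; C:collider[blocks] ⇒ blocked
  6. M → N ← Q → B → Y → C ← W — N:collider[open]; Q:fork[open]; B:chain[open]; Y:chain[open]; C:collider[blocks] ⇒ blocked
All paths are blocked; M ⊥ W | {G, N} holds.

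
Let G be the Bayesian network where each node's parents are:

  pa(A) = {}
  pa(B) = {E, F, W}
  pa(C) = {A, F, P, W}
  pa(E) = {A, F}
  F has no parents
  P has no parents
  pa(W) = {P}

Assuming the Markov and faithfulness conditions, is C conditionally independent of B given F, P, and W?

Enumerating the 6 paths from C to B and testing each for blocking by {F, P, W}:
  1. C ← F → B — F:fork[blocks] ⇒ blocked
  2. C ← F → E → B — F:fork[blocks]; E:chain[open] ⇒ blocked
  3. C ← W → B — W:fork[blocks] ⇒ blocked
  4. C ← P → W → B — P:fork[blocks]; W:chain[blocks] ⇒ blocked
  5. C ← A → E ← F → B — A:fork[open]; E:collider[blocks]; F:fork[blocks] ⇒ blocked
  6. C ← A → E → B — A:fork[open]; E:chain[open] ⇒ active
Because an active path exists, C and B are not d-separated.

No — C and B are not d-separated given {F, P, W}.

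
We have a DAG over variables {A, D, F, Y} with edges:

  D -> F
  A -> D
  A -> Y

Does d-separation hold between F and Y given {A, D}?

Yes — F and Y are d-separated given {A, D}.

There is one path between F and Y:
Path 1: F ← D ← A → Y
  D is a chain here and D is conditioned on, so the path is blocked at D.
Every path is blocked, so F and Y are d-separated given {A, D}.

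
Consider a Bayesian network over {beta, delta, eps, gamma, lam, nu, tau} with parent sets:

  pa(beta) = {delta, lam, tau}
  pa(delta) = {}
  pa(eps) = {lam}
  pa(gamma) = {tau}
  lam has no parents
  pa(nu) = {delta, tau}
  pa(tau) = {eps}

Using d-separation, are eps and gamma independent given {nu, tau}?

Enumerating the 3 paths from eps to gamma and testing each for blocking by {nu, tau}:
Path 1: eps → tau → gamma
  tau is a chain here and tau is conditioned on, so the path is blocked at tau.
Path 2: eps ← lam → beta ← delta → nu ← tau → gamma
  beta is a collider here and neither beta nor any of its descendants is conditioned on, so the collider stays closed — the path is blocked at beta.
Path 3: eps ← lam → beta ← tau → gamma
  beta is a collider here and neither beta nor any of its descendants is conditioned on, so the collider stays closed — the path is blocked at beta.
Every path is blocked, so eps and gamma are d-separated given {nu, tau}.

Yes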